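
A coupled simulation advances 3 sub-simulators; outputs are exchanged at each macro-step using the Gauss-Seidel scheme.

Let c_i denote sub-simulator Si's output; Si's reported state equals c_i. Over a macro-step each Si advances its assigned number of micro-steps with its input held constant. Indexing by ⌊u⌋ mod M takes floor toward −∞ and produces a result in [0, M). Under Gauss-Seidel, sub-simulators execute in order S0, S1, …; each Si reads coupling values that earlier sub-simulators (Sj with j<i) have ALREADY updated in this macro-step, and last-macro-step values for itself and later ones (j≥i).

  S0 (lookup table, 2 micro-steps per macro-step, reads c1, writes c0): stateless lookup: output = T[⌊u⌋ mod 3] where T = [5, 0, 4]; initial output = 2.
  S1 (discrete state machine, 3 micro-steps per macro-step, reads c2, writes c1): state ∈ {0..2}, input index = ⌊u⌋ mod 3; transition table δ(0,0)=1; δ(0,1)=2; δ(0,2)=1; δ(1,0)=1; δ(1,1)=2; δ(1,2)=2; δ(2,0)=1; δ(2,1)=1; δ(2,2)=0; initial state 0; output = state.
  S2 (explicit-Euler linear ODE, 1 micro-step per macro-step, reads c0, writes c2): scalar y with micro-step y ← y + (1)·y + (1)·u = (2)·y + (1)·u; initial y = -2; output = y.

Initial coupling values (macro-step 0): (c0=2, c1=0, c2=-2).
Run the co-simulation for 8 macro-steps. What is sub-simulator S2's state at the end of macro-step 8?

macro 1: S0 reads c1=0 → after 2×micro: 5; S1 reads c2=-2 → after 3×micro: 2; S2 reads c0=5 → after 1×micro: 1 ⇒ (c0=5, c1=2, c2=1)
macro 2: S0 reads c1=2 → after 2×micro: 4; S1 reads c2=1 → after 3×micro: 1; S2 reads c0=4 → after 1×micro: 6 ⇒ (c0=4, c1=1, c2=6)
macro 3: S0 reads c1=1 → after 2×micro: 0; S1 reads c2=6 → after 3×micro: 1; S2 reads c0=0 → after 1×micro: 12 ⇒ (c0=0, c1=1, c2=12)
macro 4: S0 reads c1=1 → after 2×micro: 0; S1 reads c2=12 → after 3×micro: 1; S2 reads c0=0 → after 1×micro: 24 ⇒ (c0=0, c1=1, c2=24)
macro 5: S0 reads c1=1 → after 2×micro: 0; S1 reads c2=24 → after 3×micro: 1; S2 reads c0=0 → after 1×micro: 48 ⇒ (c0=0, c1=1, c2=48)
macro 6: S0 reads c1=1 → after 2×micro: 0; S1 reads c2=48 → after 3×micro: 1; S2 reads c0=0 → after 1×micro: 96 ⇒ (c0=0, c1=1, c2=96)
macro 7: S0 reads c1=1 → after 2×micro: 0; S1 reads c2=96 → after 3×micro: 1; S2 reads c0=0 → after 1×micro: 192 ⇒ (c0=0, c1=1, c2=192)
macro 8: S0 reads c1=1 → after 2×micro: 0; S1 reads c2=192 → after 3×micro: 1; S2 reads c0=0 → after 1×micro: 384 ⇒ (c0=0, c1=1, c2=384)

S2 state at macro-step 8 = 384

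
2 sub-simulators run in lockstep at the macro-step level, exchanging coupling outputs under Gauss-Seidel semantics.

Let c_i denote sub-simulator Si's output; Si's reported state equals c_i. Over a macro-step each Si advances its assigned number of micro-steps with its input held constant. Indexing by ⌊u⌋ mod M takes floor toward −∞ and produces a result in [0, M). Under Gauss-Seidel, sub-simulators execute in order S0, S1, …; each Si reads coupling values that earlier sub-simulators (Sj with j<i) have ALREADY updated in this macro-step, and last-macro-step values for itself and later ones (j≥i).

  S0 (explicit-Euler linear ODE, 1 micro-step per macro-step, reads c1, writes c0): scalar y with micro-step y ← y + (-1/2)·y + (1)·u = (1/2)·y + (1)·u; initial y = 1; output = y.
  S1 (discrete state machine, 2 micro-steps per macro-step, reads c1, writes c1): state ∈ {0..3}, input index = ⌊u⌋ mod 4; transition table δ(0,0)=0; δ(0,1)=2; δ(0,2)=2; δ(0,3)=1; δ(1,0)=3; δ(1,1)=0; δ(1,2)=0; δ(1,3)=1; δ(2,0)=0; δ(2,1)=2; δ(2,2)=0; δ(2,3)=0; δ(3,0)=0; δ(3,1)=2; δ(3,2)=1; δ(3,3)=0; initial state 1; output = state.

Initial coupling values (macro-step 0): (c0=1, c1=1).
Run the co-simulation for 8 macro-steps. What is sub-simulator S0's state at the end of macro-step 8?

S0 state at macro-step 8 = 1019/256

macro 1: S0 reads c1=1 → after 1×micro: 3/2; S1 reads c1=1 → after 2×micro: 2 ⇒ (c0=3/2, c1=2)
macro 2: S0 reads c1=2 → after 1×micro: 11/4; S1 reads c1=2 → after 2×micro: 2 ⇒ (c0=11/4, c1=2)
macro 3: S0 reads c1=2 → after 1×micro: 27/8; S1 reads c1=2 → after 2×micro: 2 ⇒ (c0=27/8, c1=2)
macro 4: S0 reads c1=2 → after 1×micro: 59/16; S1 reads c1=2 → after 2×micro: 2 ⇒ (c0=59/16, c1=2)
macro 5: S0 reads c1=2 → after 1×micro: 123/32; S1 reads c1=2 → after 2×micro: 2 ⇒ (c0=123/32, c1=2)
macro 6: S0 reads c1=2 → after 1×micro: 251/64; S1 reads c1=2 → after 2×micro: 2 ⇒ (c0=251/64, c1=2)
macro 7: S0 reads c1=2 → after 1×micro: 507/128; S1 reads c1=2 → after 2×micro: 2 ⇒ (c0=507/128, c1=2)
macro 8: S0 reads c1=2 → after 1×micro: 1019/256; S1 reads c1=2 → after 2×micro: 2 ⇒ (c0=1019/256, c1=2)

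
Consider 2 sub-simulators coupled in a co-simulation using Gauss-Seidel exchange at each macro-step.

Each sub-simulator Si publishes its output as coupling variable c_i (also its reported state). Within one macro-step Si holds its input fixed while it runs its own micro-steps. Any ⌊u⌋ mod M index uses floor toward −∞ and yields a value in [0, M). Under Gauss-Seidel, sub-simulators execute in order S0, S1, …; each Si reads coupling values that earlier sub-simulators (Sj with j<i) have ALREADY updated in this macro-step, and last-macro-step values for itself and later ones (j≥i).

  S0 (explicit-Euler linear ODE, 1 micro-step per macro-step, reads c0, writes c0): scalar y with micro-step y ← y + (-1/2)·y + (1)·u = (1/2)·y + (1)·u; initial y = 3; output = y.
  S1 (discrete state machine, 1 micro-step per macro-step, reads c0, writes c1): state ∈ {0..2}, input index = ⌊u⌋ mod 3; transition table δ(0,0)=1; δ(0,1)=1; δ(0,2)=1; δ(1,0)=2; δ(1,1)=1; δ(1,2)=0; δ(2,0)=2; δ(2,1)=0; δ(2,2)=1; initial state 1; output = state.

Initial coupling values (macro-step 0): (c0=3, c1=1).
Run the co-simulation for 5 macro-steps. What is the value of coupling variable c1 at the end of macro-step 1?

c1 at macro-step 1 = 1

macro 1: S0 reads c0=3 → after 1×micro: 9/2; S1 reads c0=9/2 → after 1×micro: 1 ⇒ (c0=9/2, c1=1)
macro 2: S0 reads c0=9/2 → after 1×micro: 27/4; S1 reads c0=27/4 → after 1×micro: 2 ⇒ (c0=27/4, c1=2)
macro 3: S0 reads c0=27/4 → after 1×micro: 81/8; S1 reads c0=81/8 → after 1×micro: 0 ⇒ (c0=81/8, c1=0)
macro 4: S0 reads c0=81/8 → after 1×micro: 243/16; S1 reads c0=243/16 → after 1×micro: 1 ⇒ (c0=243/16, c1=1)
macro 5: S0 reads c0=243/16 → after 1×micro: 729/32; S1 reads c0=729/32 → after 1×micro: 1 ⇒ (c0=729/32, c1=1)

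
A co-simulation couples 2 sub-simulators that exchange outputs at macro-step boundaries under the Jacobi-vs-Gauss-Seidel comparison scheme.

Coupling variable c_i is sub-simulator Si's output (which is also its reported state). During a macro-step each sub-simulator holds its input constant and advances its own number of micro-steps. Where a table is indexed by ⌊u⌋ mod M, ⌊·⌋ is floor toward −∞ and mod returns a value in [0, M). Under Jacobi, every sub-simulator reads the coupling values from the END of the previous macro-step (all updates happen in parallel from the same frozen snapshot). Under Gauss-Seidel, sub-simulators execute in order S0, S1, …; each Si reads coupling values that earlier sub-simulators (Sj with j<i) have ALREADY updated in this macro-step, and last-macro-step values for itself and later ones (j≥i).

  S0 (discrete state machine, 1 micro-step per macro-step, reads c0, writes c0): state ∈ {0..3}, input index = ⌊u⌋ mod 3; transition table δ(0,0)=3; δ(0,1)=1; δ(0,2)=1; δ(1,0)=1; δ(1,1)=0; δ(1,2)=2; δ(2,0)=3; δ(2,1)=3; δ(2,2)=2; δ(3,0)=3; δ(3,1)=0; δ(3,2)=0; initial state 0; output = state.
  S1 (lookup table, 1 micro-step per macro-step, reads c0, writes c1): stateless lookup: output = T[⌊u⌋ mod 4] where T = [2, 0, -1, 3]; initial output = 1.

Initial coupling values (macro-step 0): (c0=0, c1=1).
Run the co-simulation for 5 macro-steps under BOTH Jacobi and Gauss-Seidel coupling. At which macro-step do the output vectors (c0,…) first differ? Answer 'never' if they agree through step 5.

first divergence at macro-step: 1

[Jacobi] macro 1: S0 reads c0=0 → after 1×micro: 3; S1 reads c0=0 → after 1×micro: 2 ⇒ (c0=3, c1=2)
[Jacobi] macro 2: S0 reads c0=3 → after 1×micro: 3; S1 reads c0=3 → after 1×micro: 3 ⇒ (c0=3, c1=3)
[Jacobi] macro 3: S0 reads c0=3 → after 1×micro: 3; S1 reads c0=3 → after 1×micro: 3 ⇒ (c0=3, c1=3)
[Jacobi] macro 4: S0 reads c0=3 → after 1×micro: 3; S1 reads c0=3 → after 1×micro: 3 ⇒ (c0=3, c1=3)
[Jacobi] macro 5: S0 reads c0=3 → after 1×micro: 3; S1 reads c0=3 → after 1×micro: 3 ⇒ (c0=3, c1=3)
[Gauss-Seidel] macro 1: S0 reads c0=0 → after 1×micro: 3; S1 reads c0=3 → after 1×micro: 3 ⇒ (c0=3, c1=3)
[Gauss-Seidel] macro 2: S0 reads c0=3 → after 1×micro: 3; S1 reads c0=3 → after 1×micro: 3 ⇒ (c0=3, c1=3)
[Gauss-Seidel] macro 3: S0 reads c0=3 → after 1×micro: 3; S1 reads c0=3 → after 1×micro: 3 ⇒ (c0=3, c1=3)
[Gauss-Seidel] macro 4: S0 reads c0=3 → after 1×micro: 3; S1 reads c0=3 → after 1×micro: 3 ⇒ (c0=3, c1=3)
[Gauss-Seidel] macro 5: S0 reads c0=3 → after 1×micro: 3; S1 reads c0=3 → after 1×micro: 3 ⇒ (c0=3, c1=3)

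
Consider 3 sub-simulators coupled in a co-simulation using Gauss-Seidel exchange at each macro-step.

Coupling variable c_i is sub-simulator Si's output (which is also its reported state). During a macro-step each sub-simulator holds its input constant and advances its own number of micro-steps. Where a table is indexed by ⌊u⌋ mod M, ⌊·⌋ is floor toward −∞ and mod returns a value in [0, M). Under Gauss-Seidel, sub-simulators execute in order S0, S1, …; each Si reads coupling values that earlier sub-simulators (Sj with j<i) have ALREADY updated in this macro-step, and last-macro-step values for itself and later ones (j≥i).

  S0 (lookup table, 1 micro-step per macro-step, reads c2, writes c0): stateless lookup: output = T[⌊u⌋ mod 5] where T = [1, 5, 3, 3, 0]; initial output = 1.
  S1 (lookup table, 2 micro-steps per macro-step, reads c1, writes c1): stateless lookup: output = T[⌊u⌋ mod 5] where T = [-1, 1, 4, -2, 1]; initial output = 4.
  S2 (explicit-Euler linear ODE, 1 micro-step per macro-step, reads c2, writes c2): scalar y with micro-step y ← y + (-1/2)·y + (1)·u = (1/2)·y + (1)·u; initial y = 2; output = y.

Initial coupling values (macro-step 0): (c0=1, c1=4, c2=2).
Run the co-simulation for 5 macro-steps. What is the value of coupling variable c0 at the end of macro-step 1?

c0 at macro-step 1 = 3

macro 1: S0 reads c2=2 → after 1×micro: 3; S1 reads c1=4 → after 2×micro: 1; S2 reads c2=2 → after 1×micro: 3 ⇒ (c0=3, c1=1, c2=3)
macro 2: S0 reads c2=3 → after 1×micro: 3; S1 reads c1=1 → after 2×micro: 1; S2 reads c2=3 → after 1×micro: 9/2 ⇒ (c0=3, c1=1, c2=9/2)
macro 3: S0 reads c2=9/2 → after 1×micro: 0; S1 reads c1=1 → after 2×micro: 1; S2 reads c2=9/2 → after 1×micro: 27/4 ⇒ (c0=0, c1=1, c2=27/4)
macro 4: S0 reads c2=27/4 → after 1×micro: 5; S1 reads c1=1 → after 2×micro: 1; S2 reads c2=27/4 → after 1×micro: 81/8 ⇒ (c0=5, c1=1, c2=81/8)
macro 5: S0 reads c2=81/8 → after 1×micro: 1; S1 reads c1=1 → after 2×micro: 1; S2 reads c2=81/8 → after 1×micro: 243/16 ⇒ (c0=1, c1=1, c2=243/16)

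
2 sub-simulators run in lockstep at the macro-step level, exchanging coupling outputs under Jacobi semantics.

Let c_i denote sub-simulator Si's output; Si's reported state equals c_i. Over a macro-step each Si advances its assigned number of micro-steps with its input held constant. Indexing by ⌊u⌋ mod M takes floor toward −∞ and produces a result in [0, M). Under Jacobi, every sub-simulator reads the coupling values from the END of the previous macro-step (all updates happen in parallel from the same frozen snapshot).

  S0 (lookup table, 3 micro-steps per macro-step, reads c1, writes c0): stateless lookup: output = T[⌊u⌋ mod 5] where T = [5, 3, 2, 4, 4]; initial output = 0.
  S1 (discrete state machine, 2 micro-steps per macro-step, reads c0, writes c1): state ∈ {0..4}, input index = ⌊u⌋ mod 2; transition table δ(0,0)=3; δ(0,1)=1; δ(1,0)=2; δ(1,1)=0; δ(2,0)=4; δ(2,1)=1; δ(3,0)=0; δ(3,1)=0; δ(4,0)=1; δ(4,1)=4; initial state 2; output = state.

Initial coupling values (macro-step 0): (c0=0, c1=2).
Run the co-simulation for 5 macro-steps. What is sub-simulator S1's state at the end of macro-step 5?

S1 state at macro-step 5 = 1

macro 1: S0 reads c1=2 → after 3×micro: 2; S1 reads c0=0 → after 2×micro: 1 ⇒ (c0=2, c1=1)
macro 2: S0 reads c1=1 → after 3×micro: 3; S1 reads c0=2 → after 2×micro: 4 ⇒ (c0=3, c1=4)
macro 3: S0 reads c1=4 → after 3×micro: 4; S1 reads c0=3 → after 2×micro: 4 ⇒ (c0=4, c1=4)
macro 4: S0 reads c1=4 → after 3×micro: 4; S1 reads c0=4 → after 2×micro: 2 ⇒ (c0=4, c1=2)
macro 5: S0 reads c1=2 → after 3×micro: 2; S1 reads c0=4 → after 2×micro: 1 ⇒ (c0=2, c1=1)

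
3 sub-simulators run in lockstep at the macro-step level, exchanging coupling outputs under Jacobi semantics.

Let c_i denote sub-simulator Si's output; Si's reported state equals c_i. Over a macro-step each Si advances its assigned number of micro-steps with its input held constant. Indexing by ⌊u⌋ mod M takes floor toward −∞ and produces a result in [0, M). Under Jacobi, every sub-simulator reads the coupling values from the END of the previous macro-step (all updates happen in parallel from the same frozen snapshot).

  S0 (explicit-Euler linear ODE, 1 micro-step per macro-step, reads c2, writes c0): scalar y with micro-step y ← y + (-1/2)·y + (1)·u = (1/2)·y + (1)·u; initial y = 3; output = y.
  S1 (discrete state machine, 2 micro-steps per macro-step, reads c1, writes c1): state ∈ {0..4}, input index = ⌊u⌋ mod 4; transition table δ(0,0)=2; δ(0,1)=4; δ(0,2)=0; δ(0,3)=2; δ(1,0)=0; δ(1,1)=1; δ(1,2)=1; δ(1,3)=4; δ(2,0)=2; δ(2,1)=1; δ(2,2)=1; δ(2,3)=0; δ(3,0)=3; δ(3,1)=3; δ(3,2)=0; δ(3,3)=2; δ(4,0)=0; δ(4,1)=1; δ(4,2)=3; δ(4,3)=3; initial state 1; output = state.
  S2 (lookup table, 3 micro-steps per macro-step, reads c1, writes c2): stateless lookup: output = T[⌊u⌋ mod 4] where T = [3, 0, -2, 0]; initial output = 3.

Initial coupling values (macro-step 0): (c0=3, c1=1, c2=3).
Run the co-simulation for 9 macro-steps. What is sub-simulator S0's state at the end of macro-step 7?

S0 state at macro-step 7 = 9/128

macro 1: S0 reads c2=3 → after 1×micro: 9/2; S1 reads c1=1 → after 2×micro: 1; S2 reads c1=1 → after 3×micro: 0 ⇒ (c0=9/2, c1=1, c2=0)
macro 2: S0 reads c2=0 → after 1×micro: 9/4; S1 reads c1=1 → after 2×micro: 1; S2 reads c1=1 → after 3×micro: 0 ⇒ (c0=9/4, c1=1, c2=0)
macro 3: S0 reads c2=0 → after 1×micro: 9/8; S1 reads c1=1 → after 2×micro: 1; S2 reads c1=1 → after 3×micro: 0 ⇒ (c0=9/8, c1=1, c2=0)
macro 4: S0 reads c2=0 → after 1×micro: 9/16; S1 reads c1=1 → after 2×micro: 1; S2 reads c1=1 → after 3×micro: 0 ⇒ (c0=9/16, c1=1, c2=0)
macro 5: S0 reads c2=0 → after 1×micro: 9/32; S1 reads c1=1 → after 2×micro: 1; S2 reads c1=1 → after 3×micro: 0 ⇒ (c0=9/32, c1=1, c2=0)
macro 6: S0 reads c2=0 → after 1×micro: 9/64; S1 reads c1=1 → after 2×micro: 1; S2 reads c1=1 → after 3×micro: 0 ⇒ (c0=9/64, c1=1, c2=0)
macro 7: S0 reads c2=0 → after 1×micro: 9/128; S1 reads c1=1 → after 2×micro: 1; S2 reads c1=1 → after 3×micro: 0 ⇒ (c0=9/128, c1=1, c2=0)
macro 8: S0 reads c2=0 → after 1×micro: 9/256; S1 reads c1=1 → after 2×micro: 1; S2 reads c1=1 → after 3×micro: 0 ⇒ (c0=9/256, c1=1, c2=0)
macro 9: S0 reads c2=0 → after 1×micro: 9/512; S1 reads c1=1 → after 2×micro: 1; S2 reads c1=1 → after 3×micro: 0 ⇒ (c0=9/512, c1=1, c2=0)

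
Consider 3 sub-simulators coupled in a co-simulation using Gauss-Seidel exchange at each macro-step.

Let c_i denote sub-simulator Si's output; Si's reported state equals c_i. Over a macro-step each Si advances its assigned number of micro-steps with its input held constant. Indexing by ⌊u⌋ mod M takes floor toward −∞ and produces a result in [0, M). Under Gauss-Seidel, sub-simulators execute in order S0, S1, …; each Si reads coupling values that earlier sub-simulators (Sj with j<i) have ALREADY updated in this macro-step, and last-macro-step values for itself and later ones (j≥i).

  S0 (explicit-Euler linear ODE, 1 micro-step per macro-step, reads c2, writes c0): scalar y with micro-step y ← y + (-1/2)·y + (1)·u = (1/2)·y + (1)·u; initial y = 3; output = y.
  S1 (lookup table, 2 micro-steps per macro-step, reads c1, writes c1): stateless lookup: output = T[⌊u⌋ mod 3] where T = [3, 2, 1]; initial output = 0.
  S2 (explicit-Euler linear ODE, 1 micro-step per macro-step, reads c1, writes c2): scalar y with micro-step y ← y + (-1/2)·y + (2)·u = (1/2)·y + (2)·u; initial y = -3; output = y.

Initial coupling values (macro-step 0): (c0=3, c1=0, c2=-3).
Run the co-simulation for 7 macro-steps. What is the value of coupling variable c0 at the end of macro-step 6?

c0 at macro-step 6 = 1335/64

macro 1: S0 reads c2=-3 → after 1×micro: -3/2; S1 reads c1=0 → after 2×micro: 3; S2 reads c1=3 → after 1×micro: 9/2 ⇒ (c0=-3/2, c1=3, c2=9/2)
macro 2: S0 reads c2=9/2 → after 1×micro: 15/4; S1 reads c1=3 → after 2×micro: 3; S2 reads c1=3 → after 1×micro: 33/4 ⇒ (c0=15/4, c1=3, c2=33/4)
macro 3: S0 reads c2=33/4 → after 1×micro: 81/8; S1 reads c1=3 → after 2×micro: 3; S2 reads c1=3 → after 1×micro: 81/8 ⇒ (c0=81/8, c1=3, c2=81/8)
macro 4: S0 reads c2=81/8 → after 1×micro: 243/16; S1 reads c1=3 → after 2×micro: 3; S2 reads c1=3 → after 1×micro: 177/16 ⇒ (c0=243/16, c1=3, c2=177/16)
macro 5: S0 reads c2=177/16 → after 1×micro: 597/32; S1 reads c1=3 → after 2×micro: 3; S2 reads c1=3 → after 1×micro: 369/32 ⇒ (c0=597/32, c1=3, c2=369/32)
macro 6: S0 reads c2=369/32 → after 1×micro: 1335/64; S1 reads c1=3 → after 2×micro: 3; S2 reads c1=3 → after 1×micro: 753/64 ⇒ (c0=1335/64, c1=3, c2=753/64)
macro 7: S0 reads c2=753/64 → after 1×micro: 2841/128; S1 reads c1=3 → after 2×micro: 3; S2 reads c1=3 → after 1×micro: 1521/128 ⇒ (c0=2841/128, c1=3, c2=1521/128)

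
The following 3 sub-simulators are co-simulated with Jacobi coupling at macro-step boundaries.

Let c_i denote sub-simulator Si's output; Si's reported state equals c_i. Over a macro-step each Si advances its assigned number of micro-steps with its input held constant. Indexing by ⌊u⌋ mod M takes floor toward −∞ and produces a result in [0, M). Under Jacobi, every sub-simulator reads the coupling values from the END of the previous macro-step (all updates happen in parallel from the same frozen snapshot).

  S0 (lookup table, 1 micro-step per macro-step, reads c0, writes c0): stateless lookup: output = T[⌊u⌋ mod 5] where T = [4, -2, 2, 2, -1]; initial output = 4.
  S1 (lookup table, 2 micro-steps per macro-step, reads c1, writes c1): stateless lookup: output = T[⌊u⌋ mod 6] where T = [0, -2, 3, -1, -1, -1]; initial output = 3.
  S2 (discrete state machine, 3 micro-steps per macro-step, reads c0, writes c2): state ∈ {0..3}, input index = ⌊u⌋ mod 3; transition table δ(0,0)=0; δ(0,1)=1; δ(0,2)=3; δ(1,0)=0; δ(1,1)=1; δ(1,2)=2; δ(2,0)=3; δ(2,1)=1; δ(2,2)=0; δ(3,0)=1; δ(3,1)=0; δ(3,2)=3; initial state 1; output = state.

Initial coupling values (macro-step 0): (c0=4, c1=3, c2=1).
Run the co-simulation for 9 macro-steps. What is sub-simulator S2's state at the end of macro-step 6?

S2 state at macro-step 6 = 3

macro 1: S0 reads c0=4 → after 1×micro: -1; S1 reads c1=3 → after 2×micro: -1; S2 reads c0=4 → after 3×micro: 1 ⇒ (c0=-1, c1=-1, c2=1)
macro 2: S0 reads c0=-1 → after 1×micro: -1; S1 reads c1=-1 → after 2×micro: -1; S2 reads c0=-1 → after 3×micro: 3 ⇒ (c0=-1, c1=-1, c2=3)
macro 3: S0 reads c0=-1 → after 1×micro: -1; S1 reads c1=-1 → after 2×micro: -1; S2 reads c0=-1 → after 3×micro: 3 ⇒ (c0=-1, c1=-1, c2=3)
macro 4: S0 reads c0=-1 → after 1×micro: -1; S1 reads c1=-1 → after 2×micro: -1; S2 reads c0=-1 → after 3×micro: 3 ⇒ (c0=-1, c1=-1, c2=3)
macro 5: S0 reads c0=-1 → after 1×micro: -1; S1 reads c1=-1 → after 2×micro: -1; S2 reads c0=-1 → after 3×micro: 3 ⇒ (c0=-1, c1=-1, c2=3)
macro 6: S0 reads c0=-1 → after 1×micro: -1; S1 reads c1=-1 → after 2×micro: -1; S2 reads c0=-1 → after 3×micro: 3 ⇒ (c0=-1, c1=-1, c2=3)
macro 7: S0 reads c0=-1 → after 1×micro: -1; S1 reads c1=-1 → after 2×micro: -1; S2 reads c0=-1 → after 3×micro: 3 ⇒ (c0=-1, c1=-1, c2=3)
macro 8: S0 reads c0=-1 → after 1×micro: -1; S1 reads c1=-1 → after 2×micro: -1; S2 reads c0=-1 → after 3×micro: 3 ⇒ (c0=-1, c1=-1, c2=3)
macro 9: S0 reads c0=-1 → after 1×micro: -1; S1 reads c1=-1 → after 2×micro: -1; S2 reads c0=-1 → after 3×micro: 3 ⇒ (c0=-1, c1=-1, c2=3)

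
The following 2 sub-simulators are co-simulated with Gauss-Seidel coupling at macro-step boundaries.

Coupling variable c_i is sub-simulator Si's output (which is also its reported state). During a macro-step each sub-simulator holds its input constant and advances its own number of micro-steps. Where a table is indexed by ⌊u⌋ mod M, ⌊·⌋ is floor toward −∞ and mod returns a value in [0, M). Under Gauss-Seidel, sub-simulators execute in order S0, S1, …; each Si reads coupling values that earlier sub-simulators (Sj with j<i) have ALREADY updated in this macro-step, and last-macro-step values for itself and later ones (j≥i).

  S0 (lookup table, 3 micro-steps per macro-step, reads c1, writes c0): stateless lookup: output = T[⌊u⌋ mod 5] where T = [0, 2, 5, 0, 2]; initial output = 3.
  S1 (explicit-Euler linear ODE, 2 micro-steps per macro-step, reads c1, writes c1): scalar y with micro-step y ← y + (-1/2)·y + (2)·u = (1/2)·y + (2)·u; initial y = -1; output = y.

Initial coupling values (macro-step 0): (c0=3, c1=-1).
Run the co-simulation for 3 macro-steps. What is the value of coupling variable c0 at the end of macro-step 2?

macro 1: S0 reads c1=-1 → after 3×micro: 2; S1 reads c1=-1 → after 2×micro: -13/4 ⇒ (c0=2, c1=-13/4)
macro 2: S0 reads c1=-13/4 → after 3×micro: 2; S1 reads c1=-13/4 → after 2×micro: -169/16 ⇒ (c0=2, c1=-169/16)
macro 3: S0 reads c1=-169/16 → after 3×micro: 2; S1 reads c1=-169/16 → after 2×micro: -2197/64 ⇒ (c0=2, c1=-2197/64)

c0 at macro-step 2 = 2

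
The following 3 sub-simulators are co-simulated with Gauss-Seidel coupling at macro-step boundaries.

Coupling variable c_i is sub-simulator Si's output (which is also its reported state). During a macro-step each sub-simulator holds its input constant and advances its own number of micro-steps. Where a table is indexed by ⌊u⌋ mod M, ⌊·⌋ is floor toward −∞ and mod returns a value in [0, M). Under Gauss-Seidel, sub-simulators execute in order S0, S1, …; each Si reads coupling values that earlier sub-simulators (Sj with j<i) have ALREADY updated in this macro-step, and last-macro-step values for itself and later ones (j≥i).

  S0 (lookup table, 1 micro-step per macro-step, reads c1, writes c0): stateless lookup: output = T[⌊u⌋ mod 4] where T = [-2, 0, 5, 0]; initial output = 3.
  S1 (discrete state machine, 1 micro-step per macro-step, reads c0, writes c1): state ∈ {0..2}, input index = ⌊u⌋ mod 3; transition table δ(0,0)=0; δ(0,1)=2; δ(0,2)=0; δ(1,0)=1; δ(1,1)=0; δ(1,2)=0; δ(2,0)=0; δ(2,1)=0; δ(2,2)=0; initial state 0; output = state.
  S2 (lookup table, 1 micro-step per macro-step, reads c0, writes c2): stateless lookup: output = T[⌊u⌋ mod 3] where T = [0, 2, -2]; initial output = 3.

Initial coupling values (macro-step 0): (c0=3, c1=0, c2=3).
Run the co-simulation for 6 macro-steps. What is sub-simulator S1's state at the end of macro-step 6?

macro 1: S0 reads c1=0 → after 1×micro: -2; S1 reads c0=-2 → after 1×micro: 2; S2 reads c0=-2 → after 1×micro: 2 ⇒ (c0=-2, c1=2, c2=2)
macro 2: S0 reads c1=2 → after 1×micro: 5; S1 reads c0=5 → after 1×micro: 0; S2 reads c0=5 → after 1×micro: -2 ⇒ (c0=5, c1=0, c2=-2)
macro 3: S0 reads c1=0 → after 1×micro: -2; S1 reads c0=-2 → after 1×micro: 2; S2 reads c0=-2 → after 1×micro: 2 ⇒ (c0=-2, c1=2, c2=2)
macro 4: S0 reads c1=2 → after 1×micro: 5; S1 reads c0=5 → after 1×micro: 0; S2 reads c0=5 → after 1×micro: -2 ⇒ (c0=5, c1=0, c2=-2)
macro 5: S0 reads c1=0 → after 1×micro: -2; S1 reads c0=-2 → after 1×micro: 2; S2 reads c0=-2 → after 1×micro: 2 ⇒ (c0=-2, c1=2, c2=2)
macro 6: S0 reads c1=2 → after 1×micro: 5; S1 reads c0=5 → after 1×micro: 0; S2 reads c0=5 → after 1×micro: -2 ⇒ (c0=5, c1=0, c2=-2)

S1 state at macro-step 6 = 0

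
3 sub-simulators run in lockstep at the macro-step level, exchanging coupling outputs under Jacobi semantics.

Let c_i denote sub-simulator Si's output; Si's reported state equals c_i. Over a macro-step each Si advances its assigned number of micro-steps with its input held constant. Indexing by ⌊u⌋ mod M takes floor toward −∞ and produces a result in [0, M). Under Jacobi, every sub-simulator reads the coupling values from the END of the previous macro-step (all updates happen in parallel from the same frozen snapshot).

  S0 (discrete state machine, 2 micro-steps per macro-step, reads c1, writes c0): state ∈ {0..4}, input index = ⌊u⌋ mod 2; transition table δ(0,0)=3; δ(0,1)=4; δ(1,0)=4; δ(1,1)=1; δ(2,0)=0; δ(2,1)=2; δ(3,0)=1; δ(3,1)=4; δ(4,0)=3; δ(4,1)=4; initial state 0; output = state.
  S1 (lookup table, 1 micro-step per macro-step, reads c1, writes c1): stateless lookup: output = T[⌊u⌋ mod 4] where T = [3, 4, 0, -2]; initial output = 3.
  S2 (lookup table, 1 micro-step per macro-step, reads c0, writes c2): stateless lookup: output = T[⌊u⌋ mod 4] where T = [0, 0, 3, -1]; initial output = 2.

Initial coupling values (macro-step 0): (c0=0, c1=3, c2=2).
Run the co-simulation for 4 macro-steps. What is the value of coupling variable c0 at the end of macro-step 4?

macro 1: S0 reads c1=3 → after 2×micro: 4; S1 reads c1=3 → after 1×micro: -2; S2 reads c0=0 → after 1×micro: 0 ⇒ (c0=4, c1=-2, c2=0)
macro 2: S0 reads c1=-2 → after 2×micro: 1; S1 reads c1=-2 → after 1×micro: 0; S2 reads c0=4 → after 1×micro: 0 ⇒ (c0=1, c1=0, c2=0)
macro 3: S0 reads c1=0 → after 2×micro: 3; S1 reads c1=0 → after 1×micro: 3; S2 reads c0=1 → after 1×micro: 0 ⇒ (c0=3, c1=3, c2=0)
macro 4: S0 reads c1=3 → after 2×micro: 4; S1 reads c1=3 → after 1×micro: -2; S2 reads c0=3 → after 1×micro: -1 ⇒ (c0=4, c1=-2, c2=-1)

c0 at macro-step 4 = 4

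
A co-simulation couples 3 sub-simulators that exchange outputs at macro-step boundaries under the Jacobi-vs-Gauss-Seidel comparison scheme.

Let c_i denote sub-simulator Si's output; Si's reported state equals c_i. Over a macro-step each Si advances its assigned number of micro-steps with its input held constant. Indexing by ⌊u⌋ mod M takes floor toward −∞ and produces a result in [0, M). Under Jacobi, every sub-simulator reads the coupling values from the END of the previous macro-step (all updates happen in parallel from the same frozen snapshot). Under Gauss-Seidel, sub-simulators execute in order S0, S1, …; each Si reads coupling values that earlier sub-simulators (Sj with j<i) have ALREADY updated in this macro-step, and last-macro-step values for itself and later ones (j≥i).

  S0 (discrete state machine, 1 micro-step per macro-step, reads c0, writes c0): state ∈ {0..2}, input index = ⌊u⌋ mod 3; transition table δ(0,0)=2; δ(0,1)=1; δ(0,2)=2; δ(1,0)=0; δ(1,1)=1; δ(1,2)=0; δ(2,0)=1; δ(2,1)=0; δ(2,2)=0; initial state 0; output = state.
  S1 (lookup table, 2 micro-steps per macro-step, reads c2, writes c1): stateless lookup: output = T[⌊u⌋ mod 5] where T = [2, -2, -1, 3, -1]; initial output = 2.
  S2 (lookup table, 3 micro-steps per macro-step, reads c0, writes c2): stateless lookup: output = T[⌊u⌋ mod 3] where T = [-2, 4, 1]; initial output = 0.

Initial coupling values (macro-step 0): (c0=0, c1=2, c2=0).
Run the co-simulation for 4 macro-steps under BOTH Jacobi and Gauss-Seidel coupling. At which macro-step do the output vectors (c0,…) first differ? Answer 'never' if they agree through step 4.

first divergence at macro-step: 1

[Jacobi] macro 1: S0 reads c0=0 → after 1×micro: 2; S1 reads c2=0 → after 2×micro: 2; S2 reads c0=0 → after 3×micro: -2 ⇒ (c0=2, c1=2, c2=-2)
[Jacobi] macro 2: S0 reads c0=2 → after 1×micro: 0; S1 reads c2=-2 → after 2×micro: 3; S2 reads c0=2 → after 3×micro: 1 ⇒ (c0=0, c1=3, c2=1)
[Jacobi] macro 3: S0 reads c0=0 → after 1×micro: 2; S1 reads c2=1 → after 2×micro: -2; S2 reads c0=0 → after 3×micro: -2 ⇒ (c0=2, c1=-2, c2=-2)
[Jacobi] macro 4: S0 reads c0=2 → after 1×micro: 0; S1 reads c2=-2 → after 2×micro: 3; S2 reads c0=2 → after 3×micro: 1 ⇒ (c0=0, c1=3, c2=1)
[Gauss-Seidel] macro 1: S0 reads c0=0 → after 1×micro: 2; S1 reads c2=0 → after 2×micro: 2; S2 reads c0=2 → after 3×micro: 1 ⇒ (c0=2, c1=2, c2=1)
[Gauss-Seidel] macro 2: S0 reads c0=2 → after 1×micro: 0; S1 reads c2=1 → after 2×micro: -2; S2 reads c0=0 → after 3×micro: -2 ⇒ (c0=0, c1=-2, c2=-2)
[Gauss-Seidel] macro 3: S0 reads c0=0 → after 1×micro: 2; S1 reads c2=-2 → after 2×micro: 3; S2 reads c0=2 → after 3×micro: 1 ⇒ (c0=2, c1=3, c2=1)
[Gauss-Seidel] macro 4: S0 reads c0=2 → after 1×micro: 0; S1 reads c2=1 → after 2×micro: -2; S2 reads c0=0 → after 3×micro: -2 ⇒ (c0=0, c1=-2, c2=-2)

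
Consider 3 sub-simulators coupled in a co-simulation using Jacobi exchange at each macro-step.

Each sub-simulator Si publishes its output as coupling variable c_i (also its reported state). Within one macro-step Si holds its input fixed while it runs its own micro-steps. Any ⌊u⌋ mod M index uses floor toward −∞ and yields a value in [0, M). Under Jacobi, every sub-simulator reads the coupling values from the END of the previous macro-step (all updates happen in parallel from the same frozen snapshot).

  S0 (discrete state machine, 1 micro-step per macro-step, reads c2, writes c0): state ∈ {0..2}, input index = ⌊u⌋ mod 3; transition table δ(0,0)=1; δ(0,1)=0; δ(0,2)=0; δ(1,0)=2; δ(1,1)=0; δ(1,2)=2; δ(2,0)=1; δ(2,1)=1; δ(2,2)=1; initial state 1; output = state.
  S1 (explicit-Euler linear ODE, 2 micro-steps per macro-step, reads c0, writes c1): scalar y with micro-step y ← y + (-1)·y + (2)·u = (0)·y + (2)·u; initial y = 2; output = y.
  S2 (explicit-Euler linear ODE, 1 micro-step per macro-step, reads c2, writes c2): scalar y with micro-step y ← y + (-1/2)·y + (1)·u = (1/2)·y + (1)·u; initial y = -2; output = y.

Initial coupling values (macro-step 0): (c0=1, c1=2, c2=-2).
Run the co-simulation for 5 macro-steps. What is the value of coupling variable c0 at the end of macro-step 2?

macro 1: S0 reads c2=-2 → after 1×micro: 0; S1 reads c0=1 → after 2×micro: 2; S2 reads c2=-2 → after 1×micro: -3 ⇒ (c0=0, c1=2, c2=-3)
macro 2: S0 reads c2=-3 → after 1×micro: 1; S1 reads c0=0 → after 2×micro: 0; S2 reads c2=-3 → after 1×micro: -9/2 ⇒ (c0=1, c1=0, c2=-9/2)
macro 3: S0 reads c2=-9/2 → after 1×micro: 0; S1 reads c0=1 → after 2×micro: 2; S2 reads c2=-9/2 → after 1×micro: -27/4 ⇒ (c0=0, c1=2, c2=-27/4)
macro 4: S0 reads c2=-27/4 → after 1×micro: 0; S1 reads c0=0 → after 2×micro: 0; S2 reads c2=-27/4 → after 1×micro: -81/8 ⇒ (c0=0, c1=0, c2=-81/8)
macro 5: S0 reads c2=-81/8 → after 1×micro: 0; S1 reads c0=0 → after 2×micro: 0; S2 reads c2=-81/8 → after 1×micro: -243/16 ⇒ (c0=0, c1=0, c2=-243/16)

c0 at macro-step 2 = 1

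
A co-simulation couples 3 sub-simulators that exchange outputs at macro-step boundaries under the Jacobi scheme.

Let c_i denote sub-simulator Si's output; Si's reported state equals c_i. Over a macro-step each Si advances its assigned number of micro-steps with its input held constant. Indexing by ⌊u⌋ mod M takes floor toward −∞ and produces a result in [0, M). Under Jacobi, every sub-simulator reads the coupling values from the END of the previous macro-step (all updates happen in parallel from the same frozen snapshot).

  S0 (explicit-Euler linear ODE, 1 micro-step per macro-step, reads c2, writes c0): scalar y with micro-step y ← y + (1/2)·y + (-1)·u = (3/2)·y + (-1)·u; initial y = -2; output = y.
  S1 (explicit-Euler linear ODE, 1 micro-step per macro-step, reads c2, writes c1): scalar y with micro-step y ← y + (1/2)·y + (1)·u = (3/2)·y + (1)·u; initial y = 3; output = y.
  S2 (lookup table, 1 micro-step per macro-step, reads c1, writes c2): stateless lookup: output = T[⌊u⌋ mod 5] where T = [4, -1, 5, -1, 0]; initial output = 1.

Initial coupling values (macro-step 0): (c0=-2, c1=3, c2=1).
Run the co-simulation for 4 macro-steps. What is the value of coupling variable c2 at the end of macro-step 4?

c2 at macro-step 4 = 0

macro 1: S0 reads c2=1 → after 1×micro: -4; S1 reads c2=1 → after 1×micro: 11/2; S2 reads c1=3 → after 1×micro: -1 ⇒ (c0=-4, c1=11/2, c2=-1)
macro 2: S0 reads c2=-1 → after 1×micro: -5; S1 reads c2=-1 → after 1×micro: 29/4; S2 reads c1=11/2 → after 1×micro: 4 ⇒ (c0=-5, c1=29/4, c2=4)
macro 3: S0 reads c2=4 → after 1×micro: -23/2; S1 reads c2=4 → after 1×micro: 119/8; S2 reads c1=29/4 → after 1×micro: 5 ⇒ (c0=-23/2, c1=119/8, c2=5)
macro 4: S0 reads c2=5 → after 1×micro: -89/4; S1 reads c2=5 → after 1×micro: 437/16; S2 reads c1=119/8 → after 1×micro: 0 ⇒ (c0=-89/4, c1=437/16, c2=0)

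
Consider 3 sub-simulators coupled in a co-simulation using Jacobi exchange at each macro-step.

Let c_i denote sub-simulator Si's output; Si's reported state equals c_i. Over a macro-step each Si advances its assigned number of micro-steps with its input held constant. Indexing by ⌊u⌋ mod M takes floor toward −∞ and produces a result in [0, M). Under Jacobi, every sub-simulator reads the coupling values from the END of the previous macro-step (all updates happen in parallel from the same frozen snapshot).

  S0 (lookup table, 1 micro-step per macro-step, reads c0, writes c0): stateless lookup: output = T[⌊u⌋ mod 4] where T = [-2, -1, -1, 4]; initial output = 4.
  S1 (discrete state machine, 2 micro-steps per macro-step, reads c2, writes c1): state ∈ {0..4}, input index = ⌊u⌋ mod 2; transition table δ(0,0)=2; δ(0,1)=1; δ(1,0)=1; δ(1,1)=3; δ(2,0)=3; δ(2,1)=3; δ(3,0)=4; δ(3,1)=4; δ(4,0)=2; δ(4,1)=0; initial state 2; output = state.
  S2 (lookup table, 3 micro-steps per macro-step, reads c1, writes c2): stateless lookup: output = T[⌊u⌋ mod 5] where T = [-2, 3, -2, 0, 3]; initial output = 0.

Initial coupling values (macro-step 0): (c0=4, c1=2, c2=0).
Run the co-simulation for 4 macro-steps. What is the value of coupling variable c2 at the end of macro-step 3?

c2 at macro-step 3 = 0

macro 1: S0 reads c0=4 → after 1×micro: -2; S1 reads c2=0 → after 2×micro: 4; S2 reads c1=2 → after 3×micro: -2 ⇒ (c0=-2, c1=4, c2=-2)
macro 2: S0 reads c0=-2 → after 1×micro: -1; S1 reads c2=-2 → after 2×micro: 3; S2 reads c1=4 → after 3×micro: 3 ⇒ (c0=-1, c1=3, c2=3)
macro 3: S0 reads c0=-1 → after 1×micro: 4; S1 reads c2=3 → after 2×micro: 0; S2 reads c1=3 → after 3×micro: 0 ⇒ (c0=4, c1=0, c2=0)
macro 4: S0 reads c0=4 → after 1×micro: -2; S1 reads c2=0 → after 2×micro: 3; S2 reads c1=0 → after 3×micro: -2 ⇒ (c0=-2, c1=3, c2=-2)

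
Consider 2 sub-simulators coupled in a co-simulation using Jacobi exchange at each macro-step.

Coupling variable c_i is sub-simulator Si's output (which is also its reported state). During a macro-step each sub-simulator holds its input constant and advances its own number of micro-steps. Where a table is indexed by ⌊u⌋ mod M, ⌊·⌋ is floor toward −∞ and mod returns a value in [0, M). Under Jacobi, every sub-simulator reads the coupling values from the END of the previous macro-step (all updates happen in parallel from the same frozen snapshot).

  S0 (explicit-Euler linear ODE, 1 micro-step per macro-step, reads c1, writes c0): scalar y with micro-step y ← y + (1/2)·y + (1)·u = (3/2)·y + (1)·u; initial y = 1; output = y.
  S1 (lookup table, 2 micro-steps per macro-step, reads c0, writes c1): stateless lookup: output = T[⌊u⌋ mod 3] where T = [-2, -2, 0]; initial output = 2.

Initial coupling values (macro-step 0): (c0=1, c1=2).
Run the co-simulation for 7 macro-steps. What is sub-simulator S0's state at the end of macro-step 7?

macro 1: S0 reads c1=2 → after 1×micro: 7/2; S1 reads c0=1 → after 2×micro: -2 ⇒ (c0=7/2, c1=-2)
macro 2: S0 reads c1=-2 → after 1×micro: 13/4; S1 reads c0=7/2 → after 2×micro: -2 ⇒ (c0=13/4, c1=-2)
macro 3: S0 reads c1=-2 → after 1×micro: 23/8; S1 reads c0=13/4 → after 2×micro: -2 ⇒ (c0=23/8, c1=-2)
macro 4: S0 reads c1=-2 → after 1×micro: 37/16; S1 reads c0=23/8 → after 2×micro: 0 ⇒ (c0=37/16, c1=0)
macro 5: S0 reads c1=0 → after 1×micro: 111/32; S1 reads c0=37/16 → after 2×micro: 0 ⇒ (c0=111/32, c1=0)
macro 6: S0 reads c1=0 → after 1×micro: 333/64; S1 reads c0=111/32 → after 2×micro: -2 ⇒ (c0=333/64, c1=-2)
macro 7: S0 reads c1=-2 → after 1×micro: 743/128; S1 reads c0=333/64 → after 2×micro: 0 ⇒ (c0=743/128, c1=0)

S0 state at macro-step 7 = 743/128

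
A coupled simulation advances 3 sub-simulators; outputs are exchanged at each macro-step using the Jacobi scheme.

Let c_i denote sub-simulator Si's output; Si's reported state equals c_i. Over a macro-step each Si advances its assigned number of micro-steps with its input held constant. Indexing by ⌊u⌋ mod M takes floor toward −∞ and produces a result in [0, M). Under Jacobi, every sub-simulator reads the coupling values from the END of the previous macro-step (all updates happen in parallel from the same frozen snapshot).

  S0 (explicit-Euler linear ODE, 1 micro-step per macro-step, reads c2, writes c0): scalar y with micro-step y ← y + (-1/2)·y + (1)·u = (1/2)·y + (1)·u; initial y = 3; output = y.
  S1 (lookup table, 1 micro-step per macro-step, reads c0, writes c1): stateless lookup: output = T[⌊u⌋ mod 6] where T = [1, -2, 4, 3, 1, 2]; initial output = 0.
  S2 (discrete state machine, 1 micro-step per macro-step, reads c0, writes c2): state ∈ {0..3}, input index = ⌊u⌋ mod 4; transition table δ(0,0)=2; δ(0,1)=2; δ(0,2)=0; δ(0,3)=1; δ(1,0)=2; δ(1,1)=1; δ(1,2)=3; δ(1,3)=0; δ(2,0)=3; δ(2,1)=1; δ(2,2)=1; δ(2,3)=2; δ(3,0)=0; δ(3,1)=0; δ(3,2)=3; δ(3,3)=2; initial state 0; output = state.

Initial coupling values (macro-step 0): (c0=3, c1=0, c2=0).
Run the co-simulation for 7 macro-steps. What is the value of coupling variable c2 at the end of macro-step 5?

c2 at macro-step 5 = 1

macro 1: S0 reads c2=0 → after 1×micro: 3/2; S1 reads c0=3 → after 1×micro: 3; S2 reads c0=3 → after 1×micro: 1 ⇒ (c0=3/2, c1=3, c2=1)
macro 2: S0 reads c2=1 → after 1×micro: 7/4; S1 reads c0=3/2 → after 1×micro: -2; S2 reads c0=3/2 → after 1×micro: 1 ⇒ (c0=7/4, c1=-2, c2=1)
macro 3: S0 reads c2=1 → after 1×micro: 15/8; S1 reads c0=7/4 → after 1×micro: -2; S2 reads c0=7/4 → after 1×micro: 1 ⇒ (c0=15/8, c1=-2, c2=1)
macro 4: S0 reads c2=1 → after 1×micro: 31/16; S1 reads c0=15/8 → after 1×micro: -2; S2 reads c0=15/8 → after 1×micro: 1 ⇒ (c0=31/16, c1=-2, c2=1)
macro 5: S0 reads c2=1 → after 1×micro: 63/32; S1 reads c0=31/16 → after 1×micro: -2; S2 reads c0=31/16 → after 1×micro: 1 ⇒ (c0=63/32, c1=-2, c2=1)
macro 6: S0 reads c2=1 → after 1×micro: 127/64; S1 reads c0=63/32 → after 1×micro: -2; S2 reads c0=63/32 → after 1×micro: 1 ⇒ (c0=127/64, c1=-2, c2=1)
macro 7: S0 reads c2=1 → after 1×micro: 255/128; S1 reads c0=127/64 → after 1×micro: -2; S2 reads c0=127/64 → after 1×micro: 1 ⇒ (c0=255/128, c1=-2, c2=1)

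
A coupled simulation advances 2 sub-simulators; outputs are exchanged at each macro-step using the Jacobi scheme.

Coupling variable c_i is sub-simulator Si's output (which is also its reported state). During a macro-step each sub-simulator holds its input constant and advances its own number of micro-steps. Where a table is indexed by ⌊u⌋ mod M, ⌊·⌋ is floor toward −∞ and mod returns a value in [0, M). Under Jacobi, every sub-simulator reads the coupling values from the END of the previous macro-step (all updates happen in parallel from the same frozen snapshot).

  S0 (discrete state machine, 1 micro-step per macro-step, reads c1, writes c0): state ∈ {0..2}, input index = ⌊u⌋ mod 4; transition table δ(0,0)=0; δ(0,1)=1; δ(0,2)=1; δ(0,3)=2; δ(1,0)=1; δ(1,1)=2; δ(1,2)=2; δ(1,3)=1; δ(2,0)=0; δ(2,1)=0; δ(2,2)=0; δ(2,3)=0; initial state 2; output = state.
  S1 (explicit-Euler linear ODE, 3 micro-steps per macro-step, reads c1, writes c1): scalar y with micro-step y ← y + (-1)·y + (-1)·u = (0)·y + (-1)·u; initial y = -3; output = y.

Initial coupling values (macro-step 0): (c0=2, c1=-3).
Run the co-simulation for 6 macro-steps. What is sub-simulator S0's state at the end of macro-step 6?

macro 1: S0 reads c1=-3 → after 1×micro: 0; S1 reads c1=-3 → after 3×micro: 3 ⇒ (c0=0, c1=3)
macro 2: S0 reads c1=3 → after 1×micro: 2; S1 reads c1=3 → after 3×micro: -3 ⇒ (c0=2, c1=-3)
macro 3: S0 reads c1=-3 → after 1×micro: 0; S1 reads c1=-3 → after 3×micro: 3 ⇒ (c0=0, c1=3)
macro 4: S0 reads c1=3 → after 1×micro: 2; S1 reads c1=3 → after 3×micro: -3 ⇒ (c0=2, c1=-3)
macro 5: S0 reads c1=-3 → after 1×micro: 0; S1 reads c1=-3 → after 3×micro: 3 ⇒ (c0=0, c1=3)
macro 6: S0 reads c1=3 → after 1×micro: 2; S1 reads c1=3 → after 3×micro: -3 ⇒ (c0=2, c1=-3)

S0 state at macro-step 6 = 2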